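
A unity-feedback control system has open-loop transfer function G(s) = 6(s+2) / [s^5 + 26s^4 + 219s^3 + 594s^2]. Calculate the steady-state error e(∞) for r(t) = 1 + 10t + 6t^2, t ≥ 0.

Factoring s^2 from the denominator leaves a polynomial with constant term 594, so the system is type 2. Taking each input component in turn:
  • 1: tracked with zero error.
  • 10t: tracked with zero error.
  • 6t^2: e_ss = 12/K_a with K_a=2/99 → 594.
Total e_ss = 594.

594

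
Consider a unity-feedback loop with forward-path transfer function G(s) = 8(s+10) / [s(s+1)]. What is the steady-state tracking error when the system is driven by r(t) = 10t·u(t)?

One free integrator in G(s): this is a type 1 system.
K_v = lim_{s→0} s·G(s) = 8·10 / (1) = 80.
e_ss = 10/K_v = 10/80 = 0.125.

0.125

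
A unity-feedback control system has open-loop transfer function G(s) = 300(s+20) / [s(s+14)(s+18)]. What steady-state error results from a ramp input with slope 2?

The open loop has one pole at the origin → type 1 system.
K_v = lim_{s→0} s·G(s) = 300·20 / (14·18) = 500/21.
e_ss = 2/K_v = 2/(500/21) = 0.084.

0.084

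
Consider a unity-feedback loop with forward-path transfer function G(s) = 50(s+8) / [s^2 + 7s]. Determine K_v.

Lowest-order denominator term is 7s, so the open loop has 1 pole at the origin → type 1 system.
K_v = lim_{s→0} s·G(s) = 50·8 / 7 = 400/7.

400/7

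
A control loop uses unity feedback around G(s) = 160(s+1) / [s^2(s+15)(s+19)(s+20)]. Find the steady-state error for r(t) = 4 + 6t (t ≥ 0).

System type = 2 (two poles at s=0). Taking each input component in turn:
  • 4: tracked with zero error.
  • 6t: tracked with zero error.
Total e_ss = 0.

0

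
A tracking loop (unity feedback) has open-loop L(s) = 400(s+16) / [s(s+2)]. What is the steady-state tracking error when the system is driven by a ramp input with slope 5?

1/640

System type = 1 (one pole at s=0).
K_v = lim_{s→0} s·L(s) = 400·16 / (2) = 3200.
e_ss = 5/K_v = 5/3200 = 1/640.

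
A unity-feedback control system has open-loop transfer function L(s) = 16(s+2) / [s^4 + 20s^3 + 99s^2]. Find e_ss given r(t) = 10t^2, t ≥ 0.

The denominator has no term below 99s^2 — 2 poles at s=0, type 2.
K_a = lim_{s→0} s^2·L(s) = 16·2 / 99 = 32/99.
r(t) = 10t^2 gives R(s) = 20/s^3.
e_ss = 20/K_a = 20/(32/99) = 61.875.

61.875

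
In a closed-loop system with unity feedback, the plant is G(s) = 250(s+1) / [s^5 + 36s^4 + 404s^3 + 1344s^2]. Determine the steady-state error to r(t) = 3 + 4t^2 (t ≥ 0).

43.008

Factoring s^2 from the denominator leaves a polynomial with constant term 1344, so the system is type 2. By superposition:
  • 3: tracked with zero error.
  • 4t^2: e_ss = 8/K_a with K_a=125/672 → 43.008.
Total e_ss = 43.008.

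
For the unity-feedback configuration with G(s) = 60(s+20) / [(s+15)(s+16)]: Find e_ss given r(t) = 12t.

G(s) has no factors of s in the denominator, so the system is type 0.
K_v = lim_{s→0} s·G(s) = 0; the steady-state error to this ramp input grows without bound.

infinity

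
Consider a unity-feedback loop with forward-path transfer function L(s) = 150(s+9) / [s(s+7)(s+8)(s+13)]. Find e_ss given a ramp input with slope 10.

System type = 1 (one pole at s=0).
K_v = lim_{s→0} s·L(s) = 150·9 / (7·8·13) = 675/364.
e_ss = 10/K_v = 10/(675/364) = 728/135.

728/135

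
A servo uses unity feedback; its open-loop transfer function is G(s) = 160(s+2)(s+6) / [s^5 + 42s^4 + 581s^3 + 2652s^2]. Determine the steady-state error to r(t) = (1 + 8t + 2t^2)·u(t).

Lowest-order denominator term is 2652s^2, so the open loop has 2 poles at the origin → type 2 system. Taking each input component in turn:
  • 1: tracked with zero error.
  • 8t: tracked with zero error.
  • 2t^2: e_ss = 4/K_a with K_a=160/221 → 5.525.
Total e_ss = 5.525.

5.525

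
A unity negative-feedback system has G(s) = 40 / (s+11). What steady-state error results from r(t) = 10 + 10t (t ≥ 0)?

infinity

No free integrators in G(s): this is a type 0 system. Treating each term separately:
  • 10: e_ss = 10/(1+K_p) with K_p=40/11 → 110/51.
  • 10t: a type-0 system cannot track it, e_ss → ∞.
The unbounded component dominates.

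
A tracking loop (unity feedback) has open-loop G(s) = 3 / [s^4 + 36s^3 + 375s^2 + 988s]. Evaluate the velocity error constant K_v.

3/988

The denominator has no term below 988s — 1 pole at s=0, type 1.
K_v = lim_{s→0} s·G(s) = 3 / 988 = 3/988.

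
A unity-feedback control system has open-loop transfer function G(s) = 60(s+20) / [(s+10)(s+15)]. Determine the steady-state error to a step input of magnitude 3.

G(s) has no factors of s in the denominator, so the system is type 0.
K_p = lim_{s→0} G(s) = 60·20 / (10·15) = 8.
e_ss = 3/(1 + K_p) = 3/9 = 1/3.

1/3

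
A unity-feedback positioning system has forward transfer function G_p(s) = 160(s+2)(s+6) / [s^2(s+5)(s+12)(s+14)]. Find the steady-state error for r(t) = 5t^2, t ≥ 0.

G_p(s) has two factors of s in the denominator, so the system is type 2.
K_a = lim_{s→0} s^2·G_p(s) = 160·2·6 / (5·12·14) = 16/7.
r(t) = 5t^2 gives R(s) = 10/s^3.
e_ss = 10/K_a = 10/(16/7) = 4.375.

4.375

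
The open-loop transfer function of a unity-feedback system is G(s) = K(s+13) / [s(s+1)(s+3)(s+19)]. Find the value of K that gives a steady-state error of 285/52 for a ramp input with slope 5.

G(s) has one factor of s in the denominator, so the system is type 1.
K_v = lim_{s→0} s·G(s) = K·13 / (1·3·19) = (13/57)·K.
e_ss = 5/K_v = 285/52 ⇒ K_v = 52/57 ⇒ K = (52/57)/(13/57) = 4.

4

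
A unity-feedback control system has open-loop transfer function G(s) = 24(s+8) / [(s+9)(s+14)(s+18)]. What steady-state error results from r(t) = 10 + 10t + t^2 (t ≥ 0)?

infinity

The open loop has no poles at the origin → type 0 system. Taking each input component in turn:
  • 10: e_ss = 10/(1+K_p) with K_p=16/189 → 378/41.
  • 10t: a type-0 system cannot track it, e_ss → ∞.
  • t^2: a type-0 system cannot track it, e_ss → ∞.
The unbounded component dominates.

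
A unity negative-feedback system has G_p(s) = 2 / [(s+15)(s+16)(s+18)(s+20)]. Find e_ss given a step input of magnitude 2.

86400/43201

No free integrators in G_p(s): this is a type 0 system.
K_p = lim_{s→0} G_p(s) = 2 / (15·16·18·20) = 1/43200.
e_ss = 2/(1 + K_p) = 2/(43201/43200) = 86400/43201.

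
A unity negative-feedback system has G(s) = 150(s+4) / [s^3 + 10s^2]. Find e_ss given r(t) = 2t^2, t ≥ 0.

1/15

The denominator has no term below 10s^2 — 2 poles at s=0, type 2.
K_a = lim_{s→0} s^2·G(s) = 150·4 / 10 = 60.
r(t) = 2t^2 gives R(s) = 4/s^3.
e_ss = 4/K_a = 4/60 = 1/15.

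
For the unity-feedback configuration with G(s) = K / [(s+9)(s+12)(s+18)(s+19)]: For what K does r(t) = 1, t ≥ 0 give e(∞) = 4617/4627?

The open loop has no poles at the origin → type 0 system.
K_p = lim_{s→0} G(s) = K / (9·12·18·19) = (1/36936)·K.
e_ss = 1/(1 + K_p) = 4617/4627 ⇒ 1 + (1/36936)·K = 4627/4617 ⇒ K = 80.

80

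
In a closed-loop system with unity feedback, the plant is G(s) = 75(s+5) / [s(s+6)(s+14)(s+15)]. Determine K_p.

infinity

K_p = lim_{s→0} G(s); with 1 pole at the origin the limit diverges, so K_p = ∞.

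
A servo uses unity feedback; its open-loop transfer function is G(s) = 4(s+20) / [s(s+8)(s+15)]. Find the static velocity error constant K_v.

System type = 1 (one pole at s=0).
K_v = lim_{s→0} s·G(s) = 4·20 / (8·15) = 2/3.

2/3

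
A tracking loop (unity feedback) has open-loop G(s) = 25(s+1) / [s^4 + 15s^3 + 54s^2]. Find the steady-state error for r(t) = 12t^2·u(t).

Factoring s^2 from the denominator leaves a polynomial with constant term 54, so the system is type 2.
K_a = lim_{s→0} s^2·G(s) = 25·1 / 54 = 25/54.
r(t) = 12t^2 gives R(s) = 24/s^3.
e_ss = 24/K_a = 24/(25/54) = 51.84.

51.84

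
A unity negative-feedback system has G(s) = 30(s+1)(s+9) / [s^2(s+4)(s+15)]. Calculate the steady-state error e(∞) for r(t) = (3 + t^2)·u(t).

4/9

System type = 2 (two poles at s=0). Treating each term separately:
  • 3: tracked with zero error.
  • t^2: e_ss = 2/K_a with K_a=4.5 → 4/9.
Total e_ss = 4/9.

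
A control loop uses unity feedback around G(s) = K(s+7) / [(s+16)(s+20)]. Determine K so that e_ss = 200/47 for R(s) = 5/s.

8

G(s) has no factors of s in the denominator, so the system is type 0.
K_p = lim_{s→0} G(s) = K·7 / (16·20) = (7/320)·K.
e_ss = 5/(1 + K_p) = 200/47 ⇒ 1 + (7/320)·K = 1.175 ⇒ K = 8.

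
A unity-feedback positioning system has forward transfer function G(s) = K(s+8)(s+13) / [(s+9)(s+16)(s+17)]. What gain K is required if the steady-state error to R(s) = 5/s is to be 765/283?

20

The open loop has no poles at the origin → type 0 system.
K_p = lim_{s→0} G(s) = K·8·13 / (9·16·17) = (13/306)·K.
e_ss = 5/(1 + K_p) = 765/283 ⇒ 1 + (13/306)·K = 283/153 ⇒ K = 20.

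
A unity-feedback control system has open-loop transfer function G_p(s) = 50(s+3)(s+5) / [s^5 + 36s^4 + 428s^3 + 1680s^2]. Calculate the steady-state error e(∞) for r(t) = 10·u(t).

Factoring s^2 from the denominator leaves a polynomial with constant term 1680, so the system is type 2.
A type-2 system has K_p = ∞, so it tracks a step input with zero steady-state error.

0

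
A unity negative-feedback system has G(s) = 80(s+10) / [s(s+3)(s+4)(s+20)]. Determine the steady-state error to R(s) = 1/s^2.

0.3

G(s) has one factor of s in the denominator, so the system is type 1.
K_v = lim_{s→0} s·G(s) = 80·10 / (3·4·20) = 10/3.
e_ss = 1/K_v = 1/(10/3) = 0.3.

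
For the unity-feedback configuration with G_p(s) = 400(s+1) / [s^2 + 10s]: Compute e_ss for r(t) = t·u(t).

Factoring s from the denominator leaves a polynomial with constant term 10, so the system is type 1.
K_v = lim_{s→0} s·G_p(s) = 400·1 / 10 = 40.
e_ss = 1/K_v = 1/40 = 0.025.

0.025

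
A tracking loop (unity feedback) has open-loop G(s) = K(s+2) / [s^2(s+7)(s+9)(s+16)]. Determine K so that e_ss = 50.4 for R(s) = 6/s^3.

G(s) has two factors of s in the denominator, so the system is type 2.
K_a = lim_{s→0} s^2·G(s) = K·2 / (7·9·16) = (1/504)·K.
e_ss = 6/K_a = 50.4 ⇒ K_a = 5/42 ⇒ K = (5/42)/(1/504) = 60.

60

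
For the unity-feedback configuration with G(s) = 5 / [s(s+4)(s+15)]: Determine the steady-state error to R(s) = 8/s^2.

The open loop has one pole at the origin → type 1 system.
K_v = lim_{s→0} s·G(s) = 5 / (4·15) = 1/12.
e_ss = 8/K_v = 8/(1/12) = 96.

96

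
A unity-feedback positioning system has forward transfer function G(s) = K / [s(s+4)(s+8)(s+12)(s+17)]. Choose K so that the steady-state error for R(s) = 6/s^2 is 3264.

G(s) has one factor of s in the denominator, so the system is type 1.
K_v = lim_{s→0} s·G(s) = K / (4·8·12·17) = (1/6528)·K.
e_ss = 6/K_v = 3264 ⇒ K_v = 1/544 ⇒ K = (1/544)/(1/6528) = 12.

12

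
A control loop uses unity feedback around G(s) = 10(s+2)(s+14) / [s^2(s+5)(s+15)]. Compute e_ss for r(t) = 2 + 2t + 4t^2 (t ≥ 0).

15/7

The open loop has two poles at the origin → type 2 system. Taking each input component in turn:
  • 2: tracked with zero error.
  • 2t: tracked with zero error.
  • 4t^2: e_ss = 8/K_a with K_a=56/15 → 15/7.
Total e_ss = 15/7.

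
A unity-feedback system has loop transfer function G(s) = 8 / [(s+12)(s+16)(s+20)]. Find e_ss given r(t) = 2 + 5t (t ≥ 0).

The open loop has no poles at the origin → type 0 system. Treating each term separately:
  • 2: e_ss = 2/(1+K_p) with K_p=1/480 → 960/481.
  • 5t: a type-0 system cannot track it, e_ss → ∞.
The unbounded component dominates.

infinity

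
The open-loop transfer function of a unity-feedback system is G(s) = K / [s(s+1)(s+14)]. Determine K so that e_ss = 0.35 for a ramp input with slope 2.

80

System type = 1 (one pole at s=0).
K_v = lim_{s→0} s·G(s) = K / (1·14) = (1/14)·K.
e_ss = 2/K_v = 0.35 ⇒ K_v = 40/7 ⇒ K = (40/7)/(1/14) = 80.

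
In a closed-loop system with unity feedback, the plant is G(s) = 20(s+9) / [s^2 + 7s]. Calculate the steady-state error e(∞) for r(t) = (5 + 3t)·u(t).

Factoring s from the denominator leaves a polynomial with constant term 7, so the system is type 1. Taking each input component in turn:
  • 5: tracked with zero error.
  • 3t: e_ss = 3/K_v with K_v=180/7 → 7/60.
Total e_ss = 7/60.

7/60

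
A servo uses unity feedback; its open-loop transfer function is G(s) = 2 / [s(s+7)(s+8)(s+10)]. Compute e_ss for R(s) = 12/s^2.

System type = 1 (one pole at s=0).
K_v = lim_{s→0} s·G(s) = 2 / (7·8·10) = 1/280.
e_ss = 12/K_v = 12/(1/280) = 3360.

3360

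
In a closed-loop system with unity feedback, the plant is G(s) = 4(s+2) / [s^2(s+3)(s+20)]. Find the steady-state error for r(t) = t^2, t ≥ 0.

Two free integrators in G(s): this is a type 2 system.
K_a = lim_{s→0} s^2·G(s) = 4·2 / (3·20) = 2/15.
r(t) = t^2 gives R(s) = 2/s^3.
e_ss = 2/K_a = 2/(2/15) = 15.

15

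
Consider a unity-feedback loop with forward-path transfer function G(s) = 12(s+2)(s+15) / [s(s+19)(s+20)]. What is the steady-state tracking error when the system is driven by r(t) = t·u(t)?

19/18

G(s) has one factor of s in the denominator, so the system is type 1.
K_v = lim_{s→0} s·G(s) = 12·2·15 / (19·20) = 18/19.
e_ss = 1/K_v = 1/(18/19) = 19/18.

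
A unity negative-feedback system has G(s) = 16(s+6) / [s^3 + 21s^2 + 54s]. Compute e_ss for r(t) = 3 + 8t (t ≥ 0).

The denominator has no term below 54s — 1 pole at s=0, type 1. Taking each input component in turn:
  • 3: tracked with zero error.
  • 8t: e_ss = 8/K_v with K_v=16/9 → 4.5.
Total e_ss = 4.5.

4.5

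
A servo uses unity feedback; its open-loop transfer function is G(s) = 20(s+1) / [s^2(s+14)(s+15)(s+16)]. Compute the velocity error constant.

infinity

K_v = lim_{s→0} s·G(s); with 2 poles at the origin the limit diverges, so K_v = ∞.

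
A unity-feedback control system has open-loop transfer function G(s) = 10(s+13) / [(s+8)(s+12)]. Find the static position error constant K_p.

65/48

The open loop has no poles at the origin → type 0 system.
K_p = lim_{s→0} G(s) = 10·13 / (8·12) = 65/48.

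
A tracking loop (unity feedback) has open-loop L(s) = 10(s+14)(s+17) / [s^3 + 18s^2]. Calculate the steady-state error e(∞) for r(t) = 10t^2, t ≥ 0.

18/119

The denominator has no term below 18s^2 — 2 poles at s=0, type 2.
K_a = lim_{s→0} s^2·L(s) = 10·14·17 / 18 = 1190/9.
r(t) = 10t^2 gives R(s) = 20/s^3.
e_ss = 20/K_a = 20/(1190/9) = 18/119.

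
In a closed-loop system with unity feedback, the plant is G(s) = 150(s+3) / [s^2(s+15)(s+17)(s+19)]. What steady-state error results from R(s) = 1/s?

Two free integrators in G(s): this is a type 2 system.
A type-2 system has K_p = ∞, so it tracks a step input with zero steady-state error.

0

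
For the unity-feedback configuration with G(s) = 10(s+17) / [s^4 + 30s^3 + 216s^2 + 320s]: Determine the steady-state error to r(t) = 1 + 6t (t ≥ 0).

192/17

Lowest-order denominator term is 320s, so the open loop has 1 pole at the origin → type 1 system. By superposition:
  • 1: tracked with zero error.
  • 6t: e_ss = 6/K_v with K_v=17/32 → 192/17.
Total e_ss = 192/17.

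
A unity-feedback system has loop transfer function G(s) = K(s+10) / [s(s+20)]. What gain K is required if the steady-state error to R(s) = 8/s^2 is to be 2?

The open loop has one pole at the origin → type 1 system.
K_v = lim_{s→0} s·G(s) = K·10 / (20) = 0.5·K.
e_ss = 8/K_v = 2 ⇒ K_v = 4 ⇒ K = 4/0.5 = 8.

8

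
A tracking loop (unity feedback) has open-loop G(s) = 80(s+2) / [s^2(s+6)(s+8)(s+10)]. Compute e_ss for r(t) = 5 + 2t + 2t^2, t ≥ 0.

12

G(s) has two factors of s in the denominator, so the system is type 2. By superposition:
  • 5: tracked with zero error.
  • 2t: tracked with zero error.
  • 2t^2: e_ss = 4/K_a with K_a=1/3 → 12.
Total e_ss = 12.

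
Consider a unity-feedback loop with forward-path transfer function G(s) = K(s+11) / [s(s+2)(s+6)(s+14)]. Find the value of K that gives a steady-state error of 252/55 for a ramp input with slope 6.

20

The open loop has one pole at the origin → type 1 system.
K_v = lim_{s→0} s·G(s) = K·11 / (2·6·14) = (11/168)·K.
e_ss = 6/K_v = 252/55 ⇒ K_v = 55/42 ⇒ K = (55/42)/(11/168) = 20.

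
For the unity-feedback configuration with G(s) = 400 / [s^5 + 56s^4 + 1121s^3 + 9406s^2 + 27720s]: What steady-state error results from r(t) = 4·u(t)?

The denominator has no term below 27720s — 1 pole at s=0, type 1.
K_p = ∞ for a type-1 system; e_ss to a step is zero.

0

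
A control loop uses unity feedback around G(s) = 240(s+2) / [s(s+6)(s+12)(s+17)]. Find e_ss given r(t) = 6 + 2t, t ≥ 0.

System type = 1 (one pole at s=0). Taking each input component in turn:
  • 6: tracked with zero error.
  • 2t: e_ss = 2/K_v with K_v=20/51 → 5.1.
Total e_ss = 5.1.

5.1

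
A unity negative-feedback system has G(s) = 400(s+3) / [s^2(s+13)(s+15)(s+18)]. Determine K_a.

40/117

System type = 2 (two poles at s=0).
K_a = lim_{s→0} s^2·G(s) = 400·3 / (13·15·18) = 40/117.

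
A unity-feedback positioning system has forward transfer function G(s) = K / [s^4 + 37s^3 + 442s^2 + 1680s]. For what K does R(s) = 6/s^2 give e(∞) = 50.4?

Factoring s from the denominator leaves a polynomial with constant term 1680, so the system is type 1.
K_v = lim_{s→0} s·G(s) = K / 1680 = (1/1680)·K.
e_ss = 6/K_v = 50.4 ⇒ K_v = 5/42 ⇒ K = (5/42)/(1/1680) = 200.

200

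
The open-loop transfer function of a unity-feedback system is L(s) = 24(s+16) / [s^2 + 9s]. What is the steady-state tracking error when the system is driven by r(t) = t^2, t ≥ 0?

The denominator has no term below 9s — 1 pole at s=0, type 1.
For a type-1 system K_a = 0, so e_ss to a parabolic input is unbounded.

infinity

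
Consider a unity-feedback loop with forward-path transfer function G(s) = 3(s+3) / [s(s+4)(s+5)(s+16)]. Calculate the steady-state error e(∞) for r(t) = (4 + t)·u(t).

One free integrator in G(s): this is a type 1 system. Taking each input component in turn:
  • 4: tracked with zero error.
  • t: e_ss = 1/K_v with K_v=9/320 → 320/9.
Total e_ss = 320/9.

320/9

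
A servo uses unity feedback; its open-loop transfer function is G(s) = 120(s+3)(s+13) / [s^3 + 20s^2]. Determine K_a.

The denominator has no term below 20s^2 — 2 poles at s=0, type 2.
K_a = lim_{s→0} s^2·G(s) = 120·3·13 / 20 = 234.

234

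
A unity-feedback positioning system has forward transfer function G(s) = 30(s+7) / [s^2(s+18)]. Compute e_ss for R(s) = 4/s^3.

G(s) has two factors of s in the denominator, so the system is type 2.
K_a = lim_{s→0} s^2·G(s) = 30·7 / (18) = 35/3.
r(t) = 2t^2 gives R(s) = 4/s^3.
e_ss = 4/K_a = 4/(35/3) = 12/35.

12/35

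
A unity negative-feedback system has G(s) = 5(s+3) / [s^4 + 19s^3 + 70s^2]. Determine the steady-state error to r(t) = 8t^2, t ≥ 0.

The denominator has no term below 70s^2 — 2 poles at s=0, type 2.
K_a = lim_{s→0} s^2·G(s) = 5·3 / 70 = 3/14.
r(t) = 8t^2 gives R(s) = 16/s^3.
e_ss = 16/K_a = 16/(3/14) = 224/3.

224/3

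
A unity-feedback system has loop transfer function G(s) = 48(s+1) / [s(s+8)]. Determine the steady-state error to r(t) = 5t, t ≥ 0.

One free integrator in G(s): this is a type 1 system.
K_v = lim_{s→0} s·G(s) = 48·1 / (8) = 6.
e_ss = 5/K_v = 5/6.

5/6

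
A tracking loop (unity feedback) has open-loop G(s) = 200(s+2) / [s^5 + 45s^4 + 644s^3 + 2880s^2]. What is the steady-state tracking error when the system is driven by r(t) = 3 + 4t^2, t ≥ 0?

The denominator has no term below 2880s^2 — 2 poles at s=0, type 2. Taking each input component in turn:
  • 3: tracked with zero error.
  • 4t^2: e_ss = 8/K_a with K_a=5/36 → 57.6.
Total e_ss = 57.6.

57.6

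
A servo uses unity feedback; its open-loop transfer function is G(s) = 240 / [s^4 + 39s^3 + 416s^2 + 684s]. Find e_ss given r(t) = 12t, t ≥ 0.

34.2

Lowest-order denominator term is 684s, so the open loop has 1 pole at the origin → type 1 system.
K_v = lim_{s→0} s·G(s) = 240 / 684 = 20/57.
e_ss = 12/K_v = 12/(20/57) = 34.2.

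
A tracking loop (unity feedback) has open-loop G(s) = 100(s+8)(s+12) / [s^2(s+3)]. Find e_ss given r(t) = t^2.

System type = 2 (two poles at s=0).
K_a = lim_{s→0} s^2·G(s) = 100·8·12 / (3) = 3200.
r(t) = t^2 gives R(s) = 2/s^3.
e_ss = 2/K_a = 2/3200 = 1/1600.

1/1600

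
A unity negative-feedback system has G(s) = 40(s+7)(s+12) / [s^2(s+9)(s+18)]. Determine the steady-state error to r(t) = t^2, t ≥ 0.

System type = 2 (two poles at s=0).
K_a = lim_{s→0} s^2·G(s) = 40·7·12 / (9·18) = 560/27.
r(t) = t^2 gives R(s) = 2/s^3.
e_ss = 2/K_a = 2/(560/27) = 27/280.

27/280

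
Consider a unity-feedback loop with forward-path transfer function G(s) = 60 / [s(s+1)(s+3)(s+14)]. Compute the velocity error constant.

G(s) has one factor of s in the denominator, so the system is type 1.
K_v = lim_{s→0} s·G(s) = 60 / (1·3·14) = 10/7.

10/7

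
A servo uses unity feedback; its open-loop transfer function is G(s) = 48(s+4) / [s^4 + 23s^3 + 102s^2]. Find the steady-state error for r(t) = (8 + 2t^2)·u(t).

The denominator has no term below 102s^2 — 2 poles at s=0, type 2. Taking each input component in turn:
  • 8: tracked with zero error.
  • 2t^2: e_ss = 4/K_a with K_a=32/17 → 2.125.
Total e_ss = 2.125.

2.125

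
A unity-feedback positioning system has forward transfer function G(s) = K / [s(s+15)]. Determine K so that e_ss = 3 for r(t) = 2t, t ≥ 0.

G(s) has one factor of s in the denominator, so the system is type 1.
K_v = lim_{s→0} s·G(s) = K / (15) = (1/15)·K.
e_ss = 2/K_v = 3 ⇒ K_v = 2/3 ⇒ K = (2/3)/(1/15) = 10.

10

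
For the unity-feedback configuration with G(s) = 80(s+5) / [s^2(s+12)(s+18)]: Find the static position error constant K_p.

K_p = lim_{s→0} G(s); with 2 poles at the origin the limit diverges, so K_p = ∞.

infinity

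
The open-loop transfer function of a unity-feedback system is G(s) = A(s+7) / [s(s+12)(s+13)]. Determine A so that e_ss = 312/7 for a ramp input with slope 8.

System type = 1 (one pole at s=0).
K_v = lim_{s→0} s·G(s) = A·7 / (12·13) = (7/156)·A.
e_ss = 8/K_v = 312/7 ⇒ K_v = 7/39 ⇒ A = (7/39)/(7/156) = 4.

4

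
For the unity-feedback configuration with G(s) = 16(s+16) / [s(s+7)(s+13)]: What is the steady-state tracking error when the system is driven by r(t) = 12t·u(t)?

The open loop has one pole at the origin → type 1 system.
K_v = lim_{s→0} s·G(s) = 16·16 / (7·13) = 256/91.
e_ss = 12/K_v = 12/(256/91) = 273/64.

273/64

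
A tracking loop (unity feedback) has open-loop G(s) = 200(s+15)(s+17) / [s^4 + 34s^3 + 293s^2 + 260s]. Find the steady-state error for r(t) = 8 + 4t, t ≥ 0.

26/1275

The denominator has no term below 260s — 1 pole at s=0, type 1. Taking each input component in turn:
  • 8: tracked with zero error.
  • 4t: e_ss = 4/K_v with K_v=2550/13 → 26/1275.
Total e_ss = 26/1275.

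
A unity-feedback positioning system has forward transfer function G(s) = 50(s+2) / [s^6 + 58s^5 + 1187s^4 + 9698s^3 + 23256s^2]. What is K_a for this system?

Factoring s^2 from the denominator leaves a polynomial with constant term 23256, so the system is type 2.
K_a = lim_{s→0} s^2·G(s) = 50·2 / 23256 = 25/5814.

25/5814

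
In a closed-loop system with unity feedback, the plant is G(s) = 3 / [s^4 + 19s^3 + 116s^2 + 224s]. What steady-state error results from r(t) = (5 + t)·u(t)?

224/3

The denominator has no term below 224s — 1 pole at s=0, type 1. By superposition:
  • 5: tracked with zero error.
  • t: e_ss = 1/K_v with K_v=3/224 → 224/3.
Total e_ss = 224/3.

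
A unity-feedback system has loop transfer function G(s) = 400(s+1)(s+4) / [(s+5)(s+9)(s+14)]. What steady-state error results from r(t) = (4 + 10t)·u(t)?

No free integrators in G(s): this is a type 0 system. Taking each input component in turn:
  • 4: e_ss = 4/(1+K_p) with K_p=160/63 → 252/223.
  • 10t: a type-0 system cannot track it, e_ss → ∞.
The unbounded component dominates.

infinity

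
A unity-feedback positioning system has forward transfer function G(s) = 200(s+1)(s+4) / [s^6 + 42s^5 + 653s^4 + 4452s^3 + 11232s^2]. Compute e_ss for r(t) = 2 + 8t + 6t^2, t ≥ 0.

Lowest-order denominator term is 11232s^2, so the open loop has 2 poles at the origin → type 2 system. By superposition:
  • 2: tracked with zero error.
  • 8t: tracked with zero error.
  • 6t^2: e_ss = 12/K_a with K_a=25/351 → 168.48.
Total e_ss = 168.48.

168.48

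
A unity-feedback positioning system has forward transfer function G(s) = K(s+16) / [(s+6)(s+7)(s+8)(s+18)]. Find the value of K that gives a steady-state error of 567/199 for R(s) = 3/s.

20

System type = 0 (no poles at s=0).
K_p = lim_{s→0} G(s) = K·16 / (6·7·8·18) = (1/378)·K.
e_ss = 3/(1 + K_p) = 567/199 ⇒ 1 + (1/378)·K = 199/189 ⇒ K = 20.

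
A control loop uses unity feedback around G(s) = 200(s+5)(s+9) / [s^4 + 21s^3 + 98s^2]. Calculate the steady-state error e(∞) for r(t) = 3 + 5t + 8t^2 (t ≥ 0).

196/1125

The denominator has no term below 98s^2 — 2 poles at s=0, type 2. Treating each term separately:
  • 3: tracked with zero error.
  • 5t: tracked with zero error.
  • 8t^2: e_ss = 16/K_a with K_a=4500/49 → 196/1125.
Total e_ss = 196/1125.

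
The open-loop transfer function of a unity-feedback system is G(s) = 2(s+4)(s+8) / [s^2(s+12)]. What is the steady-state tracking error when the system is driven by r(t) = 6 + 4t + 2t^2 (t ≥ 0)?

0.75

The open loop has two poles at the origin → type 2 system. Treating each term separately:
  • 6: tracked with zero error.
  • 4t: tracked with zero error.
  • 2t^2: e_ss = 4/K_a with K_a=16/3 → 0.75.
Total e_ss = 0.75.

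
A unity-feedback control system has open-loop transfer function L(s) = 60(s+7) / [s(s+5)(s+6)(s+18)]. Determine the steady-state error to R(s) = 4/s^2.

36/7

L(s) has one factor of s in the denominator, so the system is type 1.
K_v = lim_{s→0} s·L(s) = 60·7 / (5·6·18) = 7/9.
e_ss = 4/K_v = 4/(7/9) = 36/7.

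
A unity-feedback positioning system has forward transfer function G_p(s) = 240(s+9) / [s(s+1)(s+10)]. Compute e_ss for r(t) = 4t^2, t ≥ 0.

One free integrator in G_p(s): this is a type 1 system.
For a type-1 system K_a = 0, so e_ss to a parabolic input is unbounded.

infinity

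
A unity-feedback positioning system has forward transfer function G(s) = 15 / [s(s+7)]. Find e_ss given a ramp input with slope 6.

System type = 1 (one pole at s=0).
K_v = lim_{s→0} s·G(s) = 15 / (7) = 15/7.
e_ss = 6/K_v = 6/(15/7) = 2.8.

2.8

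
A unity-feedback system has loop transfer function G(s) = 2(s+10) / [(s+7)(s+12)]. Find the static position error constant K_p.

The open loop has no poles at the origin → type 0 system.
K_p = lim_{s→0} G(s) = 2·10 / (7·12) = 5/21.

5/21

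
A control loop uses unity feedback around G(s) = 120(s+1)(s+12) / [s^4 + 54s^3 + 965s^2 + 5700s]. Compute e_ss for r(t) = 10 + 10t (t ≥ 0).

Lowest-order denominator term is 5700s, so the open loop has 1 pole at the origin → type 1 system. Treating each term separately:
  • 10: tracked with zero error.
  • 10t: e_ss = 10/K_v with K_v=24/95 → 475/12.
Total e_ss = 475/12.

475/12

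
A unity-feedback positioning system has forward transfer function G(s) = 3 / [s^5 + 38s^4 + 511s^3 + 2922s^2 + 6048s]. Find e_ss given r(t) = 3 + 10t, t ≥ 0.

20160

Factoring s from the denominator leaves a polynomial with constant term 6048, so the system is type 1. By superposition:
  • 3: tracked with zero error.
  • 10t: e_ss = 10/K_v with K_v=1/2016 → 20160.
Total e_ss = 20160.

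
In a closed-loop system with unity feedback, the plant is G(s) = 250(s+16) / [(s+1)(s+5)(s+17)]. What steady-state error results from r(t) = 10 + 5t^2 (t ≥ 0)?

G(s) has no factors of s in the denominator, so the system is type 0. Treating each term separately:
  • 10: e_ss = 10/(1+K_p) with K_p=800/17 → 170/817.
  • 5t^2: a type-0 system cannot track it, e_ss → ∞.
The unbounded component dominates.

infinity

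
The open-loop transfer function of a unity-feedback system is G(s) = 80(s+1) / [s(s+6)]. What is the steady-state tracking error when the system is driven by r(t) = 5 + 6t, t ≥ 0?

G(s) has one factor of s in the denominator, so the system is type 1. Treating each term separately:
  • 5: tracked with zero error.
  • 6t: e_ss = 6/K_v with K_v=40/3 → 0.45.
Total e_ss = 0.45.

0.45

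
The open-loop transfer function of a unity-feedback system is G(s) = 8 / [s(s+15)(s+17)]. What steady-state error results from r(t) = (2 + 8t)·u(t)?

255

The open loop has one pole at the origin → type 1 system. By superposition:
  • 2: tracked with zero error.
  • 8t: e_ss = 8/K_v with K_v=8/255 → 255.
Total e_ss = 255.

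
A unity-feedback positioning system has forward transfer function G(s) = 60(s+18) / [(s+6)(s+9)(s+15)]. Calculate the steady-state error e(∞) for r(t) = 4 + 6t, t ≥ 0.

infinity

No free integrators in G(s): this is a type 0 system. Treating each term separately:
  • 4: e_ss = 4/(1+K_p) with K_p=4/3 → 12/7.
  • 6t: a type-0 system cannot track it, e_ss → ∞.
The unbounded component dominates.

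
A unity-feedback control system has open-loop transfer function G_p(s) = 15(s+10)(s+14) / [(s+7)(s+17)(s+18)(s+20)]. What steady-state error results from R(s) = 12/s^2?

infinity

G_p(s) has no factors of s in the denominator, so the system is type 0.
For a type-0 system K_v = 0, so e_ss to a ramp input is unbounded.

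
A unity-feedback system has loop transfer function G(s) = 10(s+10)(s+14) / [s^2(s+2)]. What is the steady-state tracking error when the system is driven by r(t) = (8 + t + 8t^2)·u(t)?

The open loop has two poles at the origin → type 2 system. By superposition:
  • 8: tracked with zero error.
  • t: tracked with zero error.
  • 8t^2: e_ss = 16/K_a with K_a=700 → 4/175.
Total e_ss = 4/175.

4/175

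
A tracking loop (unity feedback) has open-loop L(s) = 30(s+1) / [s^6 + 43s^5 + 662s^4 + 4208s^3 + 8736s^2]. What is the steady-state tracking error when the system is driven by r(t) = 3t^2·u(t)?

Factoring s^2 from the denominator leaves a polynomial with constant term 8736, so the system is type 2.
K_a = lim_{s→0} s^2·L(s) = 30·1 / 8736 = 5/1456.
r(t) = 3t^2 gives R(s) = 6/s^3.
e_ss = 6/K_a = 6/(5/1456) = 1747.2.

1747.2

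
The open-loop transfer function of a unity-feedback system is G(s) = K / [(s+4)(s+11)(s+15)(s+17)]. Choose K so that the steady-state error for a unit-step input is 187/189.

No free integrators in G(s): this is a type 0 system.
K_p = lim_{s→0} G(s) = K / (4·11·15·17) = (1/11220)·K.
e_ss = 1/(1 + K_p) = 187/189 ⇒ 1 + (1/11220)·K = 189/187 ⇒ K = 120.

120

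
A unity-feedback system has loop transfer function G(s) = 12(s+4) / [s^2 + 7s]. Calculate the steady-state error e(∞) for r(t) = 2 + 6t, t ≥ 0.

Factoring s from the denominator leaves a polynomial with constant term 7, so the system is type 1. Treating each term separately:
  • 2: tracked with zero error.
  • 6t: e_ss = 6/K_v with K_v=48/7 → 0.875.
Total e_ss = 0.875.

0.875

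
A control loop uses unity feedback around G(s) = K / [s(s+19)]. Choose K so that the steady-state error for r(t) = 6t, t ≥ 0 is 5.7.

20

System type = 1 (one pole at s=0).
K_v = lim_{s→0} s·G(s) = K / (19) = (1/19)·K.
e_ss = 6/K_v = 5.7 ⇒ K_v = 20/19 ⇒ K = (20/19)/(1/19) = 20.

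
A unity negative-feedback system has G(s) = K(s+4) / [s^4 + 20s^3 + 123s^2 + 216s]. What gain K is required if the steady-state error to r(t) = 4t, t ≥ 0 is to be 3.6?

60

Lowest-order denominator term is 216s, so the open loop has 1 pole at the origin → type 1 system.
K_v = lim_{s→0} s·G(s) = K·4 / 216 = (1/54)·K.
e_ss = 4/K_v = 3.6 ⇒ K_v = 10/9 ⇒ K = (10/9)/(1/54) = 60.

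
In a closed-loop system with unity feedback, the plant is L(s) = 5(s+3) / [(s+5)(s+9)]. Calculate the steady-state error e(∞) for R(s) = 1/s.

L(s) has no factors of s in the denominator, so the system is type 0.
K_p = lim_{s→0} L(s) = 5·3 / (5·9) = 1/3.
e_ss = 1/(1 + K_p) = 1/(4/3) = 0.75.

0.75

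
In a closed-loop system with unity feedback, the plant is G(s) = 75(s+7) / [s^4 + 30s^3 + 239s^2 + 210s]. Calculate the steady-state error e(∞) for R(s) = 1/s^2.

The denominator has no term below 210s — 1 pole at s=0, type 1.
K_v = lim_{s→0} s·G(s) = 75·7 / 210 = 2.5.
e_ss = 1/K_v = 1/2.5 = 0.4.

0.4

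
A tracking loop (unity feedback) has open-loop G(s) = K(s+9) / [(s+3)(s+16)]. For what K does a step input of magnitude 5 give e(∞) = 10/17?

40

No free integrators in G(s): this is a type 0 system.
K_p = lim_{s→0} G(s) = K·9 / (3·16) = 0.1875·K.
e_ss = 5/(1 + K_p) = 10/17 ⇒ 1 + 0.1875·K = 8.5 ⇒ K = 40.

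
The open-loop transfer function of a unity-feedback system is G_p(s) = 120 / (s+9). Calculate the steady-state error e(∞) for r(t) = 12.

36/43

System type = 0 (no poles at s=0).
K_p = lim_{s→0} G_p(s) = 120 / (9) = 40/3.
e_ss = 12/(1 + K_p) = 12/(43/3) = 36/43.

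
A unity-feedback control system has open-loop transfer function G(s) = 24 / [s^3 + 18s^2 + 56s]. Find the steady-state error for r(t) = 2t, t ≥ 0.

Factoring s from the denominator leaves a polynomial with constant term 56, so the system is type 1.
K_v = lim_{s→0} s·G(s) = 24 / 56 = 3/7.
e_ss = 2/K_v = 2/(3/7) = 14/3.

14/3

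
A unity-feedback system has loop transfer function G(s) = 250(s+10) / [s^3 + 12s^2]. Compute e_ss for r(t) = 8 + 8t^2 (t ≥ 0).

Lowest-order denominator term is 12s^2, so the open loop has 2 poles at the origin → type 2 system. Treating each term separately:
  • 8: tracked with zero error.
  • 8t^2: e_ss = 16/K_a with K_a=625/3 → 0.0768.
Total e_ss = 0.0768.

0.0768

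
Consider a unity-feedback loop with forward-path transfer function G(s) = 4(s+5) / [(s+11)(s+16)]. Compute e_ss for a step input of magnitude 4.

System type = 0 (no poles at s=0).
K_p = lim_{s→0} G(s) = 4·5 / (11·16) = 5/44.
e_ss = 4/(1 + K_p) = 4/(49/44) = 176/49.

176/49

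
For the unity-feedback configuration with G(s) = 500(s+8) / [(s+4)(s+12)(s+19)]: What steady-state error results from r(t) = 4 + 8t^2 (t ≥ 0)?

infinity

No free integrators in G(s): this is a type 0 system. Taking each input component in turn:
  • 4: e_ss = 4/(1+K_p) with K_p=250/57 → 228/307.
  • 8t^2: a type-0 system cannot track it, e_ss → ∞.
The unbounded component dominates.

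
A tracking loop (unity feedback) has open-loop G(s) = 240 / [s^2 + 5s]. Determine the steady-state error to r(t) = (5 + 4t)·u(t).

Factoring s from the denominator leaves a polynomial with constant term 5, so the system is type 1. By superposition:
  • 5: tracked with zero error.
  • 4t: e_ss = 4/K_v with K_v=48 → 1/12.
Total e_ss = 1/12.

1/12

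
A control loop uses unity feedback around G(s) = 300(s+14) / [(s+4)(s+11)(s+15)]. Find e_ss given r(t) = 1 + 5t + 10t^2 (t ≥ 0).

No free integrators in G(s): this is a type 0 system. By superposition:
  • 1: e_ss = 1/(1+K_p) with K_p=70/11 → 11/81.
  • 5t: a type-0 system cannot track it, e_ss → ∞.
  • 10t^2: a type-0 system cannot track it, e_ss → ∞.
The unbounded component dominates.

infinity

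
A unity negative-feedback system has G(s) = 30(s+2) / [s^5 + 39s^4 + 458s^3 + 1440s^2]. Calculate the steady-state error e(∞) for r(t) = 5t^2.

Lowest-order denominator term is 1440s^2, so the open loop has 2 poles at the origin → type 2 system.
K_a = lim_{s→0} s^2·G(s) = 30·2 / 1440 = 1/24.
r(t) = 5t^2 gives R(s) = 10/s^3.
e_ss = 10/K_a = 10/(1/24) = 240.

240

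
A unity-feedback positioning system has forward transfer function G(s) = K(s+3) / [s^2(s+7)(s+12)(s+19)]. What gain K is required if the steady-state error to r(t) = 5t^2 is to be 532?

G(s) has two factors of s in the denominator, so the system is type 2.
K_a = lim_{s→0} s^2·G(s) = K·3 / (7·12·19) = (1/532)·K.
e_ss = 10/K_a = 532 ⇒ K_a = 5/266 ⇒ K = (5/266)/(1/532) = 10.

10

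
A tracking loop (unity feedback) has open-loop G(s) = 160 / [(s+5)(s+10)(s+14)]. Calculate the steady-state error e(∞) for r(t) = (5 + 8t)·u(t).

infinity

The open loop has no poles at the origin → type 0 system. Taking each input component in turn:
  • 5: e_ss = 5/(1+K_p) with K_p=8/35 → 175/43.
  • 8t: a type-0 system cannot track it, e_ss → ∞.
The unbounded component dominates.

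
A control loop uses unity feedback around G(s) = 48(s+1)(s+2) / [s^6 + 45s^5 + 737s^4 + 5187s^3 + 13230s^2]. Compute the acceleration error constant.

The denominator has no term below 13230s^2 — 2 poles at s=0, type 2.
K_a = lim_{s→0} s^2·G(s) = 48·1·2 / 13230 = 16/2205.

16/2205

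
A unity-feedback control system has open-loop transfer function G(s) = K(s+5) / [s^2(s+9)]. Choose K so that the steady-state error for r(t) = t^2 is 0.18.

Two free integrators in G(s): this is a type 2 system.
K_a = lim_{s→0} s^2·G(s) = K·5 / (9) = (5/9)·K.
e_ss = 2/K_a = 0.18 ⇒ K_a = 100/9 ⇒ K = (100/9)/(5/9) = 20.

20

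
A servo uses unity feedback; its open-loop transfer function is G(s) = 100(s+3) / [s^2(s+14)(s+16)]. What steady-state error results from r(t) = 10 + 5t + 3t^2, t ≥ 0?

The open loop has two poles at the origin → type 2 system. Taking each input component in turn:
  • 10: tracked with zero error.
  • 5t: tracked with zero error.
  • 3t^2: e_ss = 6/K_a with K_a=75/56 → 4.48.
Total e_ss = 4.48.

4.48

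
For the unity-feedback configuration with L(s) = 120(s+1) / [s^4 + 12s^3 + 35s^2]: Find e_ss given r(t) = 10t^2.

35/6

Factoring s^2 from the denominator leaves a polynomial with constant term 35, so the system is type 2.
K_a = lim_{s→0} s^2·L(s) = 120·1 / 35 = 24/7.
r(t) = 10t^2 gives R(s) = 20/s^3.
e_ss = 20/K_a = 20/(24/7) = 35/6.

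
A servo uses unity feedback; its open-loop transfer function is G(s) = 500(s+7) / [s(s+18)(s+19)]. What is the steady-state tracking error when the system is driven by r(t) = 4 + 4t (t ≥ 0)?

The open loop has one pole at the origin → type 1 system. Taking each input component in turn:
  • 4: tracked with zero error.
  • 4t: e_ss = 4/K_v with K_v=1750/171 → 342/875.
Total e_ss = 342/875.

342/875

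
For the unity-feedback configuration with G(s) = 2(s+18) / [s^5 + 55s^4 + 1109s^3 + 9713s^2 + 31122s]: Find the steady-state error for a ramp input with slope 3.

Factoring s from the denominator leaves a polynomial with constant term 31122, so the system is type 1.
K_v = lim_{s→0} s·G(s) = 2·18 / 31122 = 2/1729.
e_ss = 3/K_v = 3/(2/1729) = 2593.5.

2593.5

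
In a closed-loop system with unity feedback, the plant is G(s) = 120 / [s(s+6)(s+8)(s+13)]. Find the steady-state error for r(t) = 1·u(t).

One free integrator in G(s): this is a type 1 system.
A type-1 system has K_p = ∞, so it tracks a step input with zero steady-state error.

0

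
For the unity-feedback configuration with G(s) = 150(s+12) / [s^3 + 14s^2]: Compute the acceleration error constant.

The denominator has no term below 14s^2 — 2 poles at s=0, type 2.
K_a = lim_{s→0} s^2·G(s) = 150·12 / 14 = 900/7.

900/7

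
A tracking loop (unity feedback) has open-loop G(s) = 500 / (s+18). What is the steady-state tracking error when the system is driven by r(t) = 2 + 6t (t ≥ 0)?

infinity

System type = 0 (no poles at s=0). By superposition:
  • 2: e_ss = 2/(1+K_p) with K_p=250/9 → 18/259.
  • 6t: a type-0 system cannot track it, e_ss → ∞.
The unbounded component dominates.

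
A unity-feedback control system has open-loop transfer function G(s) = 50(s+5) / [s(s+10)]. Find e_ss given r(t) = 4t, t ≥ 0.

0.16

G(s) has one factor of s in the denominator, so the system is type 1.
K_v = lim_{s→0} s·G(s) = 50·5 / (10) = 25.
e_ss = 4/K_v = 4/25 = 0.16.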